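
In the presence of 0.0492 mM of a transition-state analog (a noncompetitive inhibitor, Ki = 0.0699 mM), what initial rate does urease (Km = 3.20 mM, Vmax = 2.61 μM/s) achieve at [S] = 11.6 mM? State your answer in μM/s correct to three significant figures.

1.20 μM/s

With α = 1 + [I]/Ki = 1 + 0.0492/0.0699 = 1.704, the noncompetitive rate law is v = (Vmax/α)·[S] / (Km + [S]).
v = (2.61/1.704)×11.6 / (3.20 + 11.6) = 17.77/14.80 = 1.20 μM/s.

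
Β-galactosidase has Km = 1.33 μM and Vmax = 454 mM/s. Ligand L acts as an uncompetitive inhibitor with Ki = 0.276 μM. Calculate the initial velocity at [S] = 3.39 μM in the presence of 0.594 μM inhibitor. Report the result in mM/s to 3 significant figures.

α = 1 + [I]/Ki = 1 + 0.594/0.276 = 3.152.
For an uncompetitive inhibitor, both parameters are divided by α, giving Vmax/α and Km/α: Km,app = 0.422 μM, Vmax,app = 144 mM/s.
v = Vmax,app·[S]/(Km,app + [S]) = 144 × 3.39/(0.422 + 3.39) = 128 mM/s.

128 mM/s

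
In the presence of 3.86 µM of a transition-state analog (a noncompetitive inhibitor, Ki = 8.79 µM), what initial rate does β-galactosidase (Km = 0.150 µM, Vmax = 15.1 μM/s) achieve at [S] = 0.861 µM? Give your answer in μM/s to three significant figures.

8.94 μM/s

With α = 1 + [I]/Ki = 1 + 3.86/8.79 = 1.439, the noncompetitive rate law is v = (Vmax/α)·[S] / (Km + [S]).
v = (15.1/1.439)×0.861 / (0.150 + 0.861) = 9.034/1.011 = 8.94 μM/s.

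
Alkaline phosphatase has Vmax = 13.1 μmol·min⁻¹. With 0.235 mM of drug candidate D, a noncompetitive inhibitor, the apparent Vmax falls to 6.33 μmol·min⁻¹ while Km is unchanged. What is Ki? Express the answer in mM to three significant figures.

Noncompetitive: Vmax,app = Vmax/α with α = 1 + [I]/Ki.
α = Vmax/Vmax,app = 13.1/6.33 = 2.070.
Ki = [I]/(α − 1) = 0.235/1.070 = 0.220 mM.

0.220 mM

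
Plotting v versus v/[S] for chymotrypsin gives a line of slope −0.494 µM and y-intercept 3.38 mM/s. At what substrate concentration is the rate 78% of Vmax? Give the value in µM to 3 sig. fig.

The Eadie–Hofstee slope gives Km = 0.494 µM (slope = −Km).
v/Vmax = [S]/(Km+[S]) = 0.78 ⇒ [S] = Km·0.78/(1−0.78) = 0.494 × 3.545 = 1.75 µM.

1.75 µM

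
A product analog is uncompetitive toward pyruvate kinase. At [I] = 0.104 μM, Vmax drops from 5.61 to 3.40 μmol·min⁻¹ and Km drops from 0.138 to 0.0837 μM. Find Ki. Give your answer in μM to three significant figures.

0.160 μM

Uncompetitive: Vmax,app = Vmax/α (and Km,app = Km/α) with α = 1 + [I]/Ki.
α = Vmax/Vmax,app = 5.61/3.40 = 1.650.
Ki = [I]/(α − 1) = 0.104/0.6500 = 0.160 μM.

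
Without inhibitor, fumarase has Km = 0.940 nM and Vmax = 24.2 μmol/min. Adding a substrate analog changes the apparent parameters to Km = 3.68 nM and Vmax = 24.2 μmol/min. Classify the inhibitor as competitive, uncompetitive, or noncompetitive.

Km increases (0.940 → 3.68 nM) while Vmax is unchanged — the hallmark of competitive inhibition.

competitive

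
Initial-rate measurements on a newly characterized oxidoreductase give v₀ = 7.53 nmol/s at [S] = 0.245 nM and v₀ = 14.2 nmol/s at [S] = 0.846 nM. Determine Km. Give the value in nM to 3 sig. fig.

0.478 nM

In reciprocal form, 1/v = (Km/Vmax)·(1/[S]) + 1/Vmax. The two points give (1/[S], 1/v) = (4.082, 0.1328) and (1.182, 0.07042).
Slope = (0.1328 − 0.07042)/(4.082 − 1.182) = 0.02151; intercept = 0.1328 − 0.02151×4.082 = 0.04499.
Vmax = 1/intercept = 22.2 nmol/s; Km = slope × Vmax = 0.02151 × 22.2 = 0.478 nM.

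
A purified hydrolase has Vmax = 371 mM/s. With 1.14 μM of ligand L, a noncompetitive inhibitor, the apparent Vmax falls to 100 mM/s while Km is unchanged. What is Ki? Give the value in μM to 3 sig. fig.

Noncompetitive: Vmax,app = Vmax/α with α = 1 + [I]/Ki.
α = Vmax/Vmax,app = 371/100 = 3.710.
Since α = 1 + [I]/Ki, [I]/Ki = 3.710 − 1 = 2.710 and Ki = 1.14/2.710 = 0.421 μM.

0.421 μM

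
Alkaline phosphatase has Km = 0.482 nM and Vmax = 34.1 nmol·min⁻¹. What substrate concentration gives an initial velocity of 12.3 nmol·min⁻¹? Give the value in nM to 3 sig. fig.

0.272 nM

The required fractional saturation is v/Vmax = 12.3/34.1 = 0.3607.
Then [S]/(Km+[S]) = 0.3607 ⇒ [S] = 0.482 × 0.3607/(1 − 0.3607) = 0.272 nM.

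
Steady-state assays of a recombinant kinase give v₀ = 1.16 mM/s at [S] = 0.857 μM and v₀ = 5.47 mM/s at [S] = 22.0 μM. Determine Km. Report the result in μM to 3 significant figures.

3.90 μM

In reciprocal form, 1/v = (Km/Vmax)·(1/[S]) + 1/Vmax. The two points give (1/[S], 1/v) = (1.167, 0.8621) and (0.04545, 0.1828).
Slope = (0.8621 − 0.1828)/(1.167 − 0.04545) = 0.6057; intercept = 0.8621 − 0.6057×1.167 = 0.1553.
Vmax = 1/intercept = 6.44 mM/s; Km = slope × Vmax = 0.6057 × 6.44 = 3.90 μM.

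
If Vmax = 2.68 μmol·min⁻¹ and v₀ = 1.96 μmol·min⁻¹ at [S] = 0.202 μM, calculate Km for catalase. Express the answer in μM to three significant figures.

0.0742 μM

From v = Vmax[S]/(Km+[S]), Km = [S](Vmax − v)/v.
Km = 0.202 × (2.68 − 1.96) / 1.96 = 0.1454/1.96 = 0.0742 μM.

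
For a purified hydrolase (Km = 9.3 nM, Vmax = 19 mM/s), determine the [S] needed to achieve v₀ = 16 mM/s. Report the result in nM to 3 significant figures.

49.6 nM

The required fractional saturation is v/Vmax = 16/19 = 0.8421.
Then [S]/(Km+[S]) = 0.8421 ⇒ [S] = 9.3 × 0.8421/(1 − 0.8421) = 49.6 nM.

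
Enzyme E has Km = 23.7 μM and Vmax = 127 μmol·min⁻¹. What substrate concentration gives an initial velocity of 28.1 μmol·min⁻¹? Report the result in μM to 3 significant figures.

The required fractional saturation is v/Vmax = 28.1/127 = 0.2213.
Then [S]/(Km+[S]) = 0.2213 ⇒ [S] = 23.7 × 0.2213/(1 − 0.2213) = 6.73 μM.

6.73 μM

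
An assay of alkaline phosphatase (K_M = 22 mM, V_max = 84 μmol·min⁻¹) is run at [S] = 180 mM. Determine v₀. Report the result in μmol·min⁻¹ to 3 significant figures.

74.9 μmol·min⁻¹

[S]/(Km+[S]) = 180/202.0 = 0.8911, the fractional saturation.
v = 0.8911 × Vmax = 0.8911 × 84 = 74.9 μmol·min⁻¹.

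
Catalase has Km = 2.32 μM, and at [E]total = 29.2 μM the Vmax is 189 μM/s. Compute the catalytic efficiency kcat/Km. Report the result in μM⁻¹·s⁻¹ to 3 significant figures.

2.79 μM⁻¹·s⁻¹

kcat = Vmax/[E]total = 189/29.2 = 6.47 s⁻¹.
kcat/Km = 6.47/2.32 = 2.79 μM⁻¹·s⁻¹.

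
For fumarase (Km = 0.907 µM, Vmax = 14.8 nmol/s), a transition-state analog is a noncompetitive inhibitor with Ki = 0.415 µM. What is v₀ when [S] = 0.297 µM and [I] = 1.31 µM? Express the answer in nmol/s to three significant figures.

0.878 nmol/s

α = 1 + [I]/Ki = 1 + 1.31/0.415 = 4.157.
For a noncompetitive inhibitor, Vmax is reduced to Vmax/α while Km is unchanged: Km,app = 0.907 µM, Vmax,app = 3.56 nmol/s.
v = Vmax,app·[S]/(Km,app + [S]) = 3.56 × 0.297/(0.907 + 0.297) = 0.878 nmol/s.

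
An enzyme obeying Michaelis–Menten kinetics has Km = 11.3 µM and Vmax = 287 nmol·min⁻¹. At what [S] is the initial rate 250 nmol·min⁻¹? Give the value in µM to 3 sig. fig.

Rearranging v = Vmax[S]/(Km+[S]) gives [S] = Km·v/(Vmax − v).
[S] = 11.3 × 250 / (287 − 250) = 2825/37.00 = 76.4 µM.

76.4 µM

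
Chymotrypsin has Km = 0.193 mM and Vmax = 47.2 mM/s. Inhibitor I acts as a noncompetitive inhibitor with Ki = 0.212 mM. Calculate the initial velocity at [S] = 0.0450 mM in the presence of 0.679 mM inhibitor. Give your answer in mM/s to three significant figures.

With α = 1 + [I]/Ki = 1 + 0.679/0.212 = 4.203, the noncompetitive rate law is v = (Vmax/α)·[S] / (Km + [S]).
v = (47.2/4.203)×0.0450 / (0.193 + 0.0450) = 0.5054/0.2380 = 2.12 mM/s.

2.12 mM/s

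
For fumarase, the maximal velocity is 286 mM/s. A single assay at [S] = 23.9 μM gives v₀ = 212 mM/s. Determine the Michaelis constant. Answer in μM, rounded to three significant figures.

From v = Vmax[S]/(Km+[S]), Km = [S](Vmax − v)/v.
Km = 23.9 × (286 − 212) / 212 = 1769/212 = 8.34 μM.

8.34 μM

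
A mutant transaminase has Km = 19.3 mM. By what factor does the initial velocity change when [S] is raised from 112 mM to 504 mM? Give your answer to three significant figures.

The fractional saturations are [S]/(Km+[S]) = 112/131.3 = 0.8530 and 504/523.3 = 0.9631.
v₂/v₁ is just their ratio: 0.9631/0.8530 = 1.13.

1.13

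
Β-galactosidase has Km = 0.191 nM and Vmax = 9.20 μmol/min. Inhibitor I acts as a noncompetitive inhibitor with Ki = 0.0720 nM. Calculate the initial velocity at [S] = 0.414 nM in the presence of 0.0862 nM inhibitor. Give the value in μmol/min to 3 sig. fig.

2.87 μmol/min

α = 1 + [I]/Ki = 1 + 0.0862/0.0720 = 2.197.
For a noncompetitive inhibitor, Vmax is reduced to Vmax/α while Km is unchanged: Km,app = 0.191 nM, Vmax,app = 4.19 μmol/min.
v = Vmax,app·[S]/(Km,app + [S]) = 4.19 × 0.414/(0.191 + 0.414) = 2.87 μmol/min.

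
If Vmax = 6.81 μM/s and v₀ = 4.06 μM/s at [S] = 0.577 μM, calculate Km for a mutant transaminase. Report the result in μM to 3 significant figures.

0.391 μM

v/Vmax = 4.06/6.81 = 0.5962 = [S]/(Km+[S]).
So Km + [S] = [S]/0.5962 = 0.9678 μM, giving Km = 0.9678 − 0.577 = 0.391 μM.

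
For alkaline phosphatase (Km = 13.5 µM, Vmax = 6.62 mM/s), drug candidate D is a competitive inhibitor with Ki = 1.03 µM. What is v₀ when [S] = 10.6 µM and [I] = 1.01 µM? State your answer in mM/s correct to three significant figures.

α = 1 + [I]/Ki = 1 + 1.01/1.03 = 1.981.
For a competitive inhibitor, Vmax is unchanged and the apparent Km becomes α·Km: Km,app = 26.7 µM, Vmax,app = 6.62 mM/s.
v = Vmax,app·[S]/(Km,app + [S]) = 6.62 × 10.6/(26.7 + 10.6) = 1.88 mM/s.

1.88 mM/s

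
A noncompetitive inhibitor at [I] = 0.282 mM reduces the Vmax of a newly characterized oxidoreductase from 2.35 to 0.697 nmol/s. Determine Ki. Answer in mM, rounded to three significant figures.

0.119 mM

Noncompetitive: Vmax,app = Vmax/α with α = 1 + [I]/Ki.
α = Vmax/Vmax,app = 2.35/0.697 = 3.372.
Since α = 1 + [I]/Ki, [I]/Ki = 3.372 − 1 = 2.372 and Ki = 0.282/2.372 = 0.119 mM.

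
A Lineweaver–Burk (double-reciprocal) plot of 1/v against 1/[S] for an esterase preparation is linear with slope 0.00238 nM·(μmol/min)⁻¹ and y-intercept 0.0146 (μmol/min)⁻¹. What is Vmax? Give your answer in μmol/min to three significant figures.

68.5 μmol/min

The y-intercept of a Lineweaver–Burk plot equals 1/Vmax, so Vmax = 1/0.0146 = 68.5 μmol/min.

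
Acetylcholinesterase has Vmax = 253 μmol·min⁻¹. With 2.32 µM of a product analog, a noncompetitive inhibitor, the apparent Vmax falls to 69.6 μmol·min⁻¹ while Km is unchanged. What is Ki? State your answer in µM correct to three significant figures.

Noncompetitive: Vmax,app = Vmax/α with α = 1 + [I]/Ki.
α = Vmax/Vmax,app = 253/69.6 = 3.635.
Ki = [I]/(α − 1) = 2.32/2.635 = 0.880 µM.

0.880 µM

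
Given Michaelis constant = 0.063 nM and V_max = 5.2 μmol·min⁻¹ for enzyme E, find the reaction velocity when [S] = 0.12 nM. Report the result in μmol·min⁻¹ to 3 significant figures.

[S]/(Km+[S]) = 0.12/0.1830 = 0.6557, the fractional saturation.
v = 0.6557 × Vmax = 0.6557 × 5.2 = 3.41 μmol·min⁻¹.

3.41 μmol·min⁻¹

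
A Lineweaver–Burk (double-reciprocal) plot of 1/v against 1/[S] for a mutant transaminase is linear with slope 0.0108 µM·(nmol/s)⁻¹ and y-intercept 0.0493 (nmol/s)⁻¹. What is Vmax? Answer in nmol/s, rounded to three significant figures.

The y-intercept of a Lineweaver–Burk plot equals 1/Vmax, so Vmax = 1/0.0493 = 20.3 nmol/s.

20.3 nmol/s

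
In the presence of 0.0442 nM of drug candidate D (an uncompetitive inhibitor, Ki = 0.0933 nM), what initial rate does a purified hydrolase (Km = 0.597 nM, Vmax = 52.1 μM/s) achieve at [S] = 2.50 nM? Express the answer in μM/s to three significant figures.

With α = 1 + [I]/Ki = 1 + 0.0442/0.0933 = 1.474, the uncompetitive rate law is v = (Vmax/α)·[S] / (Km/α + [S]).
v = (52.1/1.474)×2.50 / (0.597/1.474 + 2.50) = 88.38/2.905 = 30.4 μM/s.

30.4 μM/s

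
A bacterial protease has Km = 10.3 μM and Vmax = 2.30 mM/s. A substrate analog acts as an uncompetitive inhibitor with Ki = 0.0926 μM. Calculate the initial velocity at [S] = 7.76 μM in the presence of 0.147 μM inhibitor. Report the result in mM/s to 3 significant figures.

0.588 mM/s

α = 1 + [I]/Ki = 1 + 0.147/0.0926 = 2.587.
For an uncompetitive inhibitor, both parameters are divided by α, giving Vmax/α and Km/α: Km,app = 3.98 μM, Vmax,app = 0.889 mM/s.
v = Vmax,app·[S]/(Km,app + [S]) = 0.889 × 7.76/(3.98 + 7.76) = 0.588 mM/s.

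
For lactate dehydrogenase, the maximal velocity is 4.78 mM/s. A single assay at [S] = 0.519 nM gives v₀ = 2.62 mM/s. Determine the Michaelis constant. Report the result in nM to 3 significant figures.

0.428 nM

From v = Vmax[S]/(Km+[S]), Km = [S](Vmax − v)/v.
Km = 0.519 × (4.78 − 2.62) / 2.62 = 1.121/2.62 = 0.428 nM.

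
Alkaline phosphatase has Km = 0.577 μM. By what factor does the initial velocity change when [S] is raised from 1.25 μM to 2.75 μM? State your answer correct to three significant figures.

1.21

The fractional saturations are [S]/(Km+[S]) = 1.25/1.827 = 0.6842 and 2.75/3.327 = 0.8266.
v₂/v₁ is just their ratio: 0.8266/0.6842 = 1.21.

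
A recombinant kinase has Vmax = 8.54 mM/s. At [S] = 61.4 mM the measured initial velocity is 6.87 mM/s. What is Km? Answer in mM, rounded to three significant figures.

From v = Vmax[S]/(Km+[S]), Km = [S](Vmax − v)/v.
Km = 61.4 × (8.54 − 6.87) / 6.87 = 102.5/6.87 = 14.9 mM.

14.9 mM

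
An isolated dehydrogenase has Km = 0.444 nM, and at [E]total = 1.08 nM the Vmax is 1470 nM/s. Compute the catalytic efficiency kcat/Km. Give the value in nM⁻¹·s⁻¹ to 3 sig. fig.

kcat = Vmax/[E]total = 1470/1.08 = 1360 s⁻¹.
kcat/Km = 1360/0.444 = 3070 nM⁻¹·s⁻¹.

3070 nM⁻¹·s⁻¹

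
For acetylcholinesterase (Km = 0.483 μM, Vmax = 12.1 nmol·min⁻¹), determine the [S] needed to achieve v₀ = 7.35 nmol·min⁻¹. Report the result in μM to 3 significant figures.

Rearranging v = Vmax[S]/(Km+[S]) gives [S] = Km·v/(Vmax − v).
[S] = 0.483 × 7.35 / (12.1 − 7.35) = 3.550/4.750 = 0.747 μM.

0.747 μM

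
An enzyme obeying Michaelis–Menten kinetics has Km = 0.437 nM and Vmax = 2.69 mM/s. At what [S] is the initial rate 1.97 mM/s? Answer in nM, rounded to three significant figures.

1.20 nM

The required fractional saturation is v/Vmax = 1.97/2.69 = 0.7323.
Then [S]/(Km+[S]) = 0.7323 ⇒ [S] = 0.437 × 0.7323/(1 − 0.7323) = 1.20 nM.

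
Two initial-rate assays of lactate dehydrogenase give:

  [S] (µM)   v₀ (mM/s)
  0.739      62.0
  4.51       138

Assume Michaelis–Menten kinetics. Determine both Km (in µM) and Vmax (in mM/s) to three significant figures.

Km = 1.43 µM; Vmax = 182 mM/s

In reciprocal form, 1/v = (Km/Vmax)·(1/[S]) + 1/Vmax. The two points give (1/[S], 1/v) = (1.353, 0.01613) and (0.2217, 0.007246).
Slope = (0.01613 − 0.007246)/(1.353 − 0.2217) = 0.007851; intercept = 0.01613 − 0.007851×1.353 = 0.005506.
Vmax = 1/intercept = 182 mM/s; Km = slope × Vmax = 0.007851 × 182 = 1.43 µM.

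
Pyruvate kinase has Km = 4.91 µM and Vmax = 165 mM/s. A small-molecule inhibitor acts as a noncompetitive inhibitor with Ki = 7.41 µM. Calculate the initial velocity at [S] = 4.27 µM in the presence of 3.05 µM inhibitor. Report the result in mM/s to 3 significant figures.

α = 1 + [I]/Ki = 1 + 3.05/7.41 = 1.412.
For a noncompetitive inhibitor, Vmax is reduced to Vmax/α while Km is unchanged: Km,app = 4.91 µM, Vmax,app = 117 mM/s.
v = Vmax,app·[S]/(Km,app + [S]) = 117 × 4.27/(4.91 + 4.27) = 54.4 mM/s.

54.4 mM/s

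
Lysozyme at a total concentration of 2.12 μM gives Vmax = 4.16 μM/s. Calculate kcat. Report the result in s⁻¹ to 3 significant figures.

kcat = Vmax/[E]total = 4.16 μM/s / 2.12 μM = 1.96 s⁻¹.

1.96 s⁻¹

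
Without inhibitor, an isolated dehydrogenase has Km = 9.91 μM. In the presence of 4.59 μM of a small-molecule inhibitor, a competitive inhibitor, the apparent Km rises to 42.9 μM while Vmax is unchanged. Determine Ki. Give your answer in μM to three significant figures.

1.38 μM

Competitive: Km,app = α·Km with α = 1 + [I]/Ki.
α = Km,app/Km = 42.9/9.91 = 4.329.
Since α = 1 + [I]/Ki, [I]/Ki = 4.329 − 1 = 3.329 and Ki = 4.59/3.329 = 1.38 μM.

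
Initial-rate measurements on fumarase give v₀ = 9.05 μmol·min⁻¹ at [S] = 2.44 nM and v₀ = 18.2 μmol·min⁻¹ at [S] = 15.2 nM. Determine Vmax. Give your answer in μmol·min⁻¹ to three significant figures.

From v = Vmax[S]/(Km+[S]), each point gives Vmax = v(Km+[S])/[S].
Equating: 9.05(Km+2.44)/2.44 = 18.2(Km+15.2)/15.2.
3.709·Km + 9.05 = 1.197·Km + 18.2, so (3.709 − 1.197)·Km = 18.2 − 9.05.
Km = 9.150/2.512 = 3.64 nM; then Vmax = 9.05(3.64+2.44)/2.44 = 22.6 μmol·min⁻¹.

22.6 μmol·min⁻¹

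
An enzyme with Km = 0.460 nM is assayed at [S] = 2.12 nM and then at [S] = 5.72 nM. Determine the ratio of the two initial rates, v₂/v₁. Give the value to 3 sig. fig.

The fractional saturations are [S]/(Km+[S]) = 2.12/2.580 = 0.8217 and 5.72/6.180 = 0.9256.
v₂/v₁ is just their ratio: 0.9256/0.8217 = 1.13.

1.13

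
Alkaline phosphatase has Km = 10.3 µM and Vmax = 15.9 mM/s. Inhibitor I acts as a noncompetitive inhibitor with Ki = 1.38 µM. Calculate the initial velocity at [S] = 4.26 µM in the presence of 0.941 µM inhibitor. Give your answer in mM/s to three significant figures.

α = 1 + [I]/Ki = 1 + 0.941/1.38 = 1.682.
For a noncompetitive inhibitor, Vmax is reduced to Vmax/α while Km is unchanged: Km,app = 10.3 µM, Vmax,app = 9.45 mM/s.
v = Vmax,app·[S]/(Km,app + [S]) = 9.45 × 4.26/(10.3 + 4.26) = 2.77 mM/s.

2.77 mM/s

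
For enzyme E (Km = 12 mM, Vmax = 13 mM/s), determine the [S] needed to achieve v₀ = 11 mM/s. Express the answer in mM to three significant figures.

66.0 mM

The required fractional saturation is v/Vmax = 11/13 = 0.8462.
Then [S]/(Km+[S]) = 0.8462 ⇒ [S] = 12 × 0.8462/(1 − 0.8462) = 66.0 mM.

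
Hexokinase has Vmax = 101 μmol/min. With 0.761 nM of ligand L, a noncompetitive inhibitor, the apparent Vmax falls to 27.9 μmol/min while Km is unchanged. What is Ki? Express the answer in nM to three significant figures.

Noncompetitive: Vmax,app = Vmax/α with α = 1 + [I]/Ki.
α = Vmax/Vmax,app = 101/27.9 = 3.620.
Ki = [I]/(α − 1) = 0.761/2.620 = 0.290 nM.

0.290 nM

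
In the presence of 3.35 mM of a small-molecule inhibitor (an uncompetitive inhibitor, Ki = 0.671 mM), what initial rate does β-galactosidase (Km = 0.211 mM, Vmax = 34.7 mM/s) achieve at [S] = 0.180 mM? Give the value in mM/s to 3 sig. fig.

4.84 mM/s

α = 1 + [I]/Ki = 1 + 3.35/0.671 = 5.993.
For an uncompetitive inhibitor, both parameters are divided by α, giving Vmax/α and Km/α: Km,app = 0.0352 mM, Vmax,app = 5.79 mM/s.
v = Vmax,app·[S]/(Km,app + [S]) = 5.79 × 0.180/(0.0352 + 0.180) = 4.84 mM/s.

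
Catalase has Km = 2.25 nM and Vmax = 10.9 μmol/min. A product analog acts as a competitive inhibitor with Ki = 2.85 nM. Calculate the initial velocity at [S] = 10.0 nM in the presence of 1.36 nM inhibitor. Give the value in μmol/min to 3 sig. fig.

8.18 μmol/min

α = 1 + [I]/Ki = 1 + 1.36/2.85 = 1.477.
For a competitive inhibitor, Vmax is unchanged and the apparent Km becomes α·Km: Km,app = 3.32 nM, Vmax,app = 10.9 μmol/min.
v = Vmax,app·[S]/(Km,app + [S]) = 10.9 × 10.0/(3.32 + 10.0) = 8.18 μmol/min.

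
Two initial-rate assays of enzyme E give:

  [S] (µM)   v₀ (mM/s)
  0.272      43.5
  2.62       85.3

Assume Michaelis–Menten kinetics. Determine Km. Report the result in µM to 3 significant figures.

From v = Vmax[S]/(Km+[S]), each point gives Vmax = v(Km+[S])/[S].
Equating: 43.5(Km+0.272)/0.272 = 85.3(Km+2.62)/2.62.
159.9·Km + 43.5 = 32.56·Km + 85.3, so (159.9 − 32.56)·Km = 85.3 − 43.5.
Km = 41.80/127.4 = 0.328 µM; then Vmax = 43.5(0.328+0.272)/0.272 = 96.0 mM/s.

0.328 µM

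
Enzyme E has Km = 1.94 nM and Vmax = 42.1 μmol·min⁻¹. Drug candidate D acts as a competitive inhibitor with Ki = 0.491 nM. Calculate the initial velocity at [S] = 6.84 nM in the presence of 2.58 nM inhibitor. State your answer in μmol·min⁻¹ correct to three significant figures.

15.2 μmol·min⁻¹

With α = 1 + [I]/Ki = 1 + 2.58/0.491 = 6.255, the competitive rate law is v = Vmax[S] / (αKm + [S]).
v = 42.1×6.84 / (6.255×1.94 + 6.84) = 288.0/18.97 = 15.2 μmol·min⁻¹.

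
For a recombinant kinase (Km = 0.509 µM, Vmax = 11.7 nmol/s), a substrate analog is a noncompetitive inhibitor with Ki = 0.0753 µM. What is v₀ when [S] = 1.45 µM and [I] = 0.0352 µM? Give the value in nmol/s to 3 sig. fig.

5.90 nmol/s

α = 1 + [I]/Ki = 1 + 0.0352/0.0753 = 1.467.
For a noncompetitive inhibitor, Vmax is reduced to Vmax/α while Km is unchanged: Km,app = 0.509 µM, Vmax,app = 7.97 nmol/s.
v = Vmax,app·[S]/(Km,app + [S]) = 7.97 × 1.45/(0.509 + 1.45) = 5.90 nmol/s.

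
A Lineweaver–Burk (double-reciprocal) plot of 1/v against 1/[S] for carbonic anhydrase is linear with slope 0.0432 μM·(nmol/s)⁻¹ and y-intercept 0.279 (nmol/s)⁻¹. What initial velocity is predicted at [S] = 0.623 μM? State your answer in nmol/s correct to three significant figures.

The y-intercept is 1/Vmax, so Vmax = 1/0.279 = 3.58 nmol/s.
The slope is Km/Vmax, so Km = 0.0432 × 3.58 = 0.155 μM.
Then v = 3.58 × 0.623/(0.155 + 0.623) = 2.87 nmol/s.

2.87 nmol/s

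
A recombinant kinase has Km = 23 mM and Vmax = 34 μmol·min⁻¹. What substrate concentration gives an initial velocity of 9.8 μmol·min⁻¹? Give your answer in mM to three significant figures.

9.31 mM

The required fractional saturation is v/Vmax = 9.8/34 = 0.2882.
Then [S]/(Km+[S]) = 0.2882 ⇒ [S] = 23 × 0.2882/(1 − 0.2882) = 9.31 mM.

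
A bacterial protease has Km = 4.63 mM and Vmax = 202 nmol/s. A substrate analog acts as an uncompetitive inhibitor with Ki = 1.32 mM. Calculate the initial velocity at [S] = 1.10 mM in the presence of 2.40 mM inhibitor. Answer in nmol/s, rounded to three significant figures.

α = 1 + [I]/Ki = 1 + 2.40/1.32 = 2.818.
For an uncompetitive inhibitor, both parameters are divided by α, giving Vmax/α and Km/α: Km,app = 1.64 mM, Vmax,app = 71.7 nmol/s.
v = Vmax,app·[S]/(Km,app + [S]) = 71.7 × 1.10/(1.64 + 1.10) = 28.7 nmol/s.

28.7 nmol/s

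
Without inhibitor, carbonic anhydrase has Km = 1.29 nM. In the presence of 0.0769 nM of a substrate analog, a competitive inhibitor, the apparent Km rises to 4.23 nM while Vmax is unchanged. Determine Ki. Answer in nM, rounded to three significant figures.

Competitive: Km,app = α·Km with α = 1 + [I]/Ki.
α = Km,app/Km = 4.23/1.29 = 3.279.
Ki = [I]/(α − 1) = 0.0769/2.279 = 0.0337 nM.

0.0337 nM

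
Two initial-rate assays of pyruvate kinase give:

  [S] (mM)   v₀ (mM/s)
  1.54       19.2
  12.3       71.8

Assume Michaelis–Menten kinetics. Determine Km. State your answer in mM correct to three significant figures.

7.93 mM

In reciprocal form, 1/v = (Km/Vmax)·(1/[S]) + 1/Vmax. The two points give (1/[S], 1/v) = (0.6494, 0.05208) and (0.08130, 0.01393).
Slope = (0.05208 − 0.01393)/(0.6494 − 0.08130) = 0.06717; intercept = 0.05208 − 0.06717×0.6494 = 0.008467.
Vmax = 1/intercept = 118 mM/s; Km = slope × Vmax = 0.06717 × 118 = 7.93 mM.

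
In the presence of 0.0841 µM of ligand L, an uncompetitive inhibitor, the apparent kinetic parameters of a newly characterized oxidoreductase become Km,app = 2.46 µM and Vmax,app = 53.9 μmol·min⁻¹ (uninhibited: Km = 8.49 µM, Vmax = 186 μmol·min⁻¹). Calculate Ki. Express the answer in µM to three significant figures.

Uncompetitive: Vmax,app = Vmax/α (and Km,app = Km/α) with α = 1 + [I]/Ki.
α = Vmax/Vmax,app = 186/53.9 = 3.451.
Since α = 1 + [I]/Ki, [I]/Ki = 3.451 − 1 = 2.451 and Ki = 0.0841/2.451 = 0.0343 µM.

0.0343 µM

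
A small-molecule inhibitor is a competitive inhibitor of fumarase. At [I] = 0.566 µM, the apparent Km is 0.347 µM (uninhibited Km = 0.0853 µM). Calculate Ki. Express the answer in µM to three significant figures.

Competitive: Km,app = α·Km with α = 1 + [I]/Ki.
α = Km,app/Km = 0.347/0.0853 = 4.068.
Ki = [I]/(α − 1) = 0.566/3.068 = 0.184 µM.

0.184 µM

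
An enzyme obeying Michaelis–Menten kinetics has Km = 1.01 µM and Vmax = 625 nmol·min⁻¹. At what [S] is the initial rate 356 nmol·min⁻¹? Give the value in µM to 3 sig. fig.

The required fractional saturation is v/Vmax = 356/625 = 0.5696.
Then [S]/(Km+[S]) = 0.5696 ⇒ [S] = 1.01 × 0.5696/(1 − 0.5696) = 1.34 µM.

1.34 µM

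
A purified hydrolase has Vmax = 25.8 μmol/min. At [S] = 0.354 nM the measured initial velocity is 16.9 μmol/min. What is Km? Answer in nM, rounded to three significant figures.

From v = Vmax[S]/(Km+[S]), Km = [S](Vmax − v)/v.
Km = 0.354 × (25.8 − 16.9) / 16.9 = 3.151/16.9 = 0.186 nM.

0.186 nM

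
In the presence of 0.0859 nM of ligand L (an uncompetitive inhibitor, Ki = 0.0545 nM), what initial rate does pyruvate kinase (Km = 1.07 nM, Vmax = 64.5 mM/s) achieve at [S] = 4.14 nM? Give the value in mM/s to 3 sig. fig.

With α = 1 + [I]/Ki = 1 + 0.0859/0.0545 = 2.576, the uncompetitive rate law is v = (Vmax/α)·[S] / (Km/α + [S]).
v = (64.5/2.576)×4.14 / (1.07/2.576 + 4.14) = 103.7/4.555 = 22.8 mM/s.

22.8 mM/s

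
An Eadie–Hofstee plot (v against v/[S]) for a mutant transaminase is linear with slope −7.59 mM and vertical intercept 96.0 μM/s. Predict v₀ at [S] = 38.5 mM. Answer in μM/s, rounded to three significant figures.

80.2 μM/s

In the Eadie–Hofstee form v = Vmax − Km·(v/[S]), the slope is −Km and the intercept is Vmax, so Km = 7.59 mM and Vmax = 96.0 μM/s.
v = 96.0 × 38.5/(7.59 + 38.5) = 80.2 μM/s.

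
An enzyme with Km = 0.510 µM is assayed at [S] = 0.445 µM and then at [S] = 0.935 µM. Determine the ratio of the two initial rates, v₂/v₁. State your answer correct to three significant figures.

1.39

The fractional saturations are [S]/(Km+[S]) = 0.445/0.9550 = 0.4660 and 0.935/1.445 = 0.6471.
v₂/v₁ is just their ratio: 0.6471/0.4660 = 1.39.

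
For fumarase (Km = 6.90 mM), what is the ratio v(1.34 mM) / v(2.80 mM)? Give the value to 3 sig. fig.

0.563

The fractional saturations are [S]/(Km+[S]) = 2.80/9.700 = 0.2887 and 1.34/8.240 = 0.1626.
v₂/v₁ is just their ratio: 0.1626/0.2887 = 0.563.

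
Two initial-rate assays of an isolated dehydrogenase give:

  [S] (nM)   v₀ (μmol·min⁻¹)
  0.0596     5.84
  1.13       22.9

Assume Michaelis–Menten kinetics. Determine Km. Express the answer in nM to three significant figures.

0.220 nM

In reciprocal form, 1/v = (Km/Vmax)·(1/[S]) + 1/Vmax. The two points give (1/[S], 1/v) = (16.78, 0.1712) and (0.8850, 0.04367).
Slope = (0.1712 − 0.04367)/(16.78 − 0.8850) = 0.008026; intercept = 0.1712 − 0.008026×16.78 = 0.03657.
Vmax = 1/intercept = 27.3 μmol·min⁻¹; Km = slope × Vmax = 0.008026 × 27.3 = 0.220 nM.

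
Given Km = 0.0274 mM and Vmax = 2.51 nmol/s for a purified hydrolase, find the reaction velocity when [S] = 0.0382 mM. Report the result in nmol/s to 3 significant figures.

[S]/(Km+[S]) = 0.0382/0.06560 = 0.5823, the fractional saturation.
v = 0.5823 × Vmax = 0.5823 × 2.51 = 1.46 nmol/s.

1.46 nmol/s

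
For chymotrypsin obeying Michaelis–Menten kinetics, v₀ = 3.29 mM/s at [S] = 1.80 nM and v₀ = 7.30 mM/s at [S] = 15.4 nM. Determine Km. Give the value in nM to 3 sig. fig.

2.96 nM

From v = Vmax[S]/(Km+[S]), each point gives Vmax = v(Km+[S])/[S].
Equating: 3.29(Km+1.80)/1.80 = 7.30(Km+15.4)/15.4.
1.828·Km + 3.29 = 0.4740·Km + 7.30, so (1.828 − 0.4740)·Km = 7.30 − 3.29.
Km = 4.010/1.354 = 2.96 nM; then Vmax = 3.29(2.96+1.80)/1.80 = 8.70 mM/s.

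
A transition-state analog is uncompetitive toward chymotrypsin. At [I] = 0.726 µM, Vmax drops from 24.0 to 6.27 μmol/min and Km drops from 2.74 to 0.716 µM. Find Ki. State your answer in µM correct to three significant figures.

Uncompetitive: Vmax,app = Vmax/α (and Km,app = Km/α) with α = 1 + [I]/Ki.
α = Vmax/Vmax,app = 24.0/6.27 = 3.828.
Since α = 1 + [I]/Ki, [I]/Ki = 3.828 − 1 = 2.828 and Ki = 0.726/2.828 = 0.257 µM.

0.257 µM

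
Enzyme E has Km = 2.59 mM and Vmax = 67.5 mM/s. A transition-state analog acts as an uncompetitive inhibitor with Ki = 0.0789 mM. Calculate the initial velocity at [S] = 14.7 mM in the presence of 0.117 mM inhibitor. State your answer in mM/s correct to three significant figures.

25.4 mM/s

α = 1 + [I]/Ki = 1 + 0.117/0.0789 = 2.483.
For an uncompetitive inhibitor, both parameters are divided by α, giving Vmax/α and Km/α: Km,app = 1.04 mM, Vmax,app = 27.2 mM/s.
v = Vmax,app·[S]/(Km,app + [S]) = 27.2 × 14.7/(1.04 + 14.7) = 25.4 mM/s.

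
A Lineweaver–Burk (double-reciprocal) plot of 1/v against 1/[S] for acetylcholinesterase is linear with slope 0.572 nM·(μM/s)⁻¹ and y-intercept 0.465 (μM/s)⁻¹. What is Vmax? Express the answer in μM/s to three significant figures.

2.15 μM/s

The y-intercept of a Lineweaver–Burk plot equals 1/Vmax, so Vmax = 1/0.465 = 2.15 μM/s.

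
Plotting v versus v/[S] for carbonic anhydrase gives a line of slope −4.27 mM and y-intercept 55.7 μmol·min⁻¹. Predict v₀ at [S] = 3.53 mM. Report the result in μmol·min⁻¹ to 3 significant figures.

25.2 μmol·min⁻¹

In the Eadie–Hofstee form v = Vmax − Km·(v/[S]), the slope is −Km and the intercept is Vmax, so Km = 4.27 mM and Vmax = 55.7 μmol·min⁻¹.
v = 55.7 × 3.53/(4.27 + 3.53) = 25.2 μmol·min⁻¹.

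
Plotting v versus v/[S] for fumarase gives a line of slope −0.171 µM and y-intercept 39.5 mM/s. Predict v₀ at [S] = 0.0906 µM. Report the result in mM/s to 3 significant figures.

13.7 mM/s

In the Eadie–Hofstee form v = Vmax − Km·(v/[S]), the slope is −Km and the intercept is Vmax, so Km = 0.171 µM and Vmax = 39.5 mM/s.
v = 39.5 × 0.0906/(0.171 + 0.0906) = 13.7 mM/s.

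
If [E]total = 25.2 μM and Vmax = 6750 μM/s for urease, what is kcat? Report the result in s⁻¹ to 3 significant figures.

268 s⁻¹

kcat = Vmax/[E]total = 6750 μM/s / 25.2 μM = 268 s⁻¹.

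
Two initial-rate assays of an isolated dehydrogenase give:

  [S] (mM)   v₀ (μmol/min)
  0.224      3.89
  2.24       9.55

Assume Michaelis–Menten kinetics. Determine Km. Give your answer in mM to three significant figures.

In reciprocal form, 1/v = (Km/Vmax)·(1/[S]) + 1/Vmax. The two points give (1/[S], 1/v) = (4.464, 0.2571) and (0.4464, 0.1047).
Slope = (0.2571 − 0.1047)/(4.464 − 0.4464) = 0.03792; intercept = 0.2571 − 0.03792×4.464 = 0.08778.
Vmax = 1/intercept = 11.4 μmol/min; Km = slope × Vmax = 0.03792 × 11.4 = 0.432 mM.

0.432 mM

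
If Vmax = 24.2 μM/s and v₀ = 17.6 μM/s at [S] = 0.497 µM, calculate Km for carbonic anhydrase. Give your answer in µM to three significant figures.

0.186 µM

From v = Vmax[S]/(Km+[S]), Km = [S](Vmax − v)/v.
Km = 0.497 × (24.2 − 17.6) / 17.6 = 3.280/17.6 = 0.186 µM.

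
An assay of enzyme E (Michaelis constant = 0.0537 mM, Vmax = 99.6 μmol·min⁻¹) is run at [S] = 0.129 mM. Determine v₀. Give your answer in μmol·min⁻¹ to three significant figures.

70.3 μmol·min⁻¹

[S]/(Km+[S]) = 0.129/0.1827 = 0.7061, the fractional saturation.
v = 0.7061 × Vmax = 0.7061 × 99.6 = 70.3 μmol·min⁻¹.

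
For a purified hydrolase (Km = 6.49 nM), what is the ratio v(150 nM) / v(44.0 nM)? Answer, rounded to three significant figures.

1.10

The fractional saturations are [S]/(Km+[S]) = 44.0/50.49 = 0.8715 and 150/156.5 = 0.9585.
v₂/v₁ is just their ratio: 0.9585/0.8715 = 1.10.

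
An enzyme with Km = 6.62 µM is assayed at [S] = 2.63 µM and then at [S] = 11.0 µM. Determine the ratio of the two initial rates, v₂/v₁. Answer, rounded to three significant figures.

The fractional saturations are [S]/(Km+[S]) = 2.63/9.250 = 0.2843 and 11.0/17.62 = 0.6243.
v₂/v₁ is just their ratio: 0.6243/0.2843 = 2.20.

2.20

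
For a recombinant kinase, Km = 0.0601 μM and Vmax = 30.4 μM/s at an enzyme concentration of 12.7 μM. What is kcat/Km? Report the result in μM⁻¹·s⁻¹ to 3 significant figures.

kcat = Vmax/[E]total = 30.4/12.7 = 2.39 s⁻¹.
kcat/Km = 2.39/0.0601 = 39.8 μM⁻¹·s⁻¹.

39.8 μM⁻¹·s⁻¹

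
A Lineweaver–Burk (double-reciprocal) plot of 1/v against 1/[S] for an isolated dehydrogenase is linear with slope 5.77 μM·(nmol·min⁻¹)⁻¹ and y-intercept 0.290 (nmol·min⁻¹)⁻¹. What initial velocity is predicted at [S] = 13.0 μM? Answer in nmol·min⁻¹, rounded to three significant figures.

1.36 nmol·min⁻¹

The y-intercept is 1/Vmax, so Vmax = 1/0.290 = 3.45 nmol·min⁻¹.
The slope is Km/Vmax, so Km = 5.77 × 3.45 = 19.9 μM.
Then v = 3.45 × 13.0/(19.9 + 13.0) = 1.36 nmol·min⁻¹.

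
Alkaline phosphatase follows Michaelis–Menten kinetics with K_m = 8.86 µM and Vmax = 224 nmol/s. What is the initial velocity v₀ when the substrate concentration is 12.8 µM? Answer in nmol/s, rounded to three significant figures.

v = Vmax·[S]/(Km + [S]) = 224 × 12.8 / (8.86 + 12.8)
  = 2867 / 21.66 = 132 nmol/s.

132 nmol/s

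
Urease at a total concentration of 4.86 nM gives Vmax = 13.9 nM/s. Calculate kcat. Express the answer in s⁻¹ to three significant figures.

kcat = Vmax/[E]total = 13.9 nM/s / 4.86 nM = 2.86 s⁻¹.

2.86 s⁻¹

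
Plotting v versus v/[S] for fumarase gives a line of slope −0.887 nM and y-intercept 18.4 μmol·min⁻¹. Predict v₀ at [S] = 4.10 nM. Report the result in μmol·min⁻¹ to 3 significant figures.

In the Eadie–Hofstee form v = Vmax − Km·(v/[S]), the slope is −Km and the intercept is Vmax, so Km = 0.887 nM and Vmax = 18.4 μmol·min⁻¹.
v = 18.4 × 4.10/(0.887 + 4.10) = 15.1 μmol·min⁻¹.

15.1 μmol·min⁻¹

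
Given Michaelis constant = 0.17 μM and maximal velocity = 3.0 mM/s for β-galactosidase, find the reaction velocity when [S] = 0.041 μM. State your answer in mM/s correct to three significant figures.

v = Vmax·[S]/(Km + [S]) = 3.0 × 0.041 / (0.17 + 0.041)
  = 0.1230 / 0.2110 = 0.583 mM/s.

0.583 mM/s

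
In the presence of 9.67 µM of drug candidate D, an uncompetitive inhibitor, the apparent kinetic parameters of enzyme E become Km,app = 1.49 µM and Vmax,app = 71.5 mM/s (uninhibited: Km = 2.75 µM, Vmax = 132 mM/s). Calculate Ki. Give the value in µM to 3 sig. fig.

Uncompetitive: Vmax,app = Vmax/α (and Km,app = Km/α) with α = 1 + [I]/Ki.
α = Vmax/Vmax,app = 132/71.5 = 1.846.
Ki = [I]/(α − 1) = 9.67/0.8462 = 11.4 µM.

11.4 µM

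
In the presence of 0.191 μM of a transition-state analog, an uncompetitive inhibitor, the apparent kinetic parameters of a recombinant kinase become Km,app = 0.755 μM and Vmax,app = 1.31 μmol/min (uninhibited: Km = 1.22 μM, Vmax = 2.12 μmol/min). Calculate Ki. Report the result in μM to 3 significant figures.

Uncompetitive: Vmax,app = Vmax/α (and Km,app = Km/α) with α = 1 + [I]/Ki.
α = Vmax/Vmax,app = 2.12/1.31 = 1.618.
Ki = [I]/(α − 1) = 0.191/0.6183 = 0.309 μM.

0.309 μM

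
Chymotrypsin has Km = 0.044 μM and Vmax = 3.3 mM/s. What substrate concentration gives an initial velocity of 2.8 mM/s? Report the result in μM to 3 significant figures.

Rearranging v = Vmax[S]/(Km+[S]) gives [S] = Km·v/(Vmax − v).
[S] = 0.044 × 2.8 / (3.3 − 2.8) = 0.1232/0.5000 = 0.246 μM.

0.246 μM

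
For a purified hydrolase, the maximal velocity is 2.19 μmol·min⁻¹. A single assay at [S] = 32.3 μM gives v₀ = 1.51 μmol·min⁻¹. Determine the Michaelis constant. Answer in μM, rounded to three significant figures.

v/Vmax = 1.51/2.19 = 0.6895 = [S]/(Km+[S]).
So Km + [S] = [S]/0.6895 = 46.85 μM, giving Km = 46.85 − 32.3 = 14.5 μM.

14.5 μM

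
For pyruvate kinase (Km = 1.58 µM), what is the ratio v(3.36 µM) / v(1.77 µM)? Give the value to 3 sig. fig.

1.29

The fractional saturations are [S]/(Km+[S]) = 1.77/3.350 = 0.5284 and 3.36/4.940 = 0.6802.
v₂/v₁ is just their ratio: 0.6802/0.5284 = 1.29.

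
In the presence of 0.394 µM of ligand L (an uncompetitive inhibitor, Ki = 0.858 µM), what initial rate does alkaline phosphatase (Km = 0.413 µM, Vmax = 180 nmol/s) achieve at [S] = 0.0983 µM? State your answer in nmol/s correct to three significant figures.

31.8 nmol/s

With α = 1 + [I]/Ki = 1 + 0.394/0.858 = 1.459, the uncompetitive rate law is v = (Vmax/α)·[S] / (Km/α + [S]).
v = (180/1.459)×0.0983 / (0.413/1.459 + 0.0983) = 12.13/0.3813 = 31.8 nmol/s.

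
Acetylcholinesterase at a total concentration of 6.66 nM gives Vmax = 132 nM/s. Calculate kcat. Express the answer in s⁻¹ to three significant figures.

19.8 s⁻¹

kcat = Vmax/[E]total = 132 nM/s / 6.66 nM = 19.8 s⁻¹.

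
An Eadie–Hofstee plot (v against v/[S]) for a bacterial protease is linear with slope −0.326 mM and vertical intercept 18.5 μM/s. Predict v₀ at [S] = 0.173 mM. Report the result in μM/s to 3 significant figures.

In the Eadie–Hofstee form v = Vmax − Km·(v/[S]), the slope is −Km and the intercept is Vmax, so Km = 0.326 mM and Vmax = 18.5 μM/s.
v = 18.5 × 0.173/(0.326 + 0.173) = 6.41 μM/s.

6.41 μM/s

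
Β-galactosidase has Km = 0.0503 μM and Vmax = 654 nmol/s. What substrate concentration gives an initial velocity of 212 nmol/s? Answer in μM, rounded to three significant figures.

The required fractional saturation is v/Vmax = 212/654 = 0.3242.
Then [S]/(Km+[S]) = 0.3242 ⇒ [S] = 0.0503 × 0.3242/(1 − 0.3242) = 0.0241 μM.

0.0241 μM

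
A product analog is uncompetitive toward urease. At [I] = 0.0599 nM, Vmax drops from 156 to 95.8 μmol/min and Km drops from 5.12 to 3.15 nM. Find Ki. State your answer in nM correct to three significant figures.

Uncompetitive: Vmax,app = Vmax/α (and Km,app = Km/α) with α = 1 + [I]/Ki.
α = Vmax/Vmax,app = 156/95.8 = 1.628.
Since α = 1 + [I]/Ki, [I]/Ki = 1.628 − 1 = 0.6284 and Ki = 0.0599/0.6284 = 0.0953 nM.

0.0953 nM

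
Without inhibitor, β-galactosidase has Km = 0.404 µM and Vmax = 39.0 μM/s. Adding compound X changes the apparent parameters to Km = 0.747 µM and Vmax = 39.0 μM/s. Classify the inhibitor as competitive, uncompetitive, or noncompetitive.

competitive

Km increases (0.404 → 0.747 µM) while Vmax is unchanged — the hallmark of competitive inhibition.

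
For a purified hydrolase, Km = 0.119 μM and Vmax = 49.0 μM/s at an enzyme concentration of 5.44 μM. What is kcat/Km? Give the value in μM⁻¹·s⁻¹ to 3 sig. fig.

kcat = Vmax/[E]total = 49.0/5.44 = 9.01 s⁻¹.
kcat/Km = 9.01/0.119 = 75.7 μM⁻¹·s⁻¹.

75.7 μM⁻¹·s⁻¹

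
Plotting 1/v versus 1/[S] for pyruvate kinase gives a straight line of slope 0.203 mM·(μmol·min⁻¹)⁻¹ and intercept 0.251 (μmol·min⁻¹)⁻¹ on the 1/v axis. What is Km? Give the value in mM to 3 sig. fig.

y-intercept = 1/Vmax ⇒ Vmax = 3.98 μmol·min⁻¹; slope = Km/Vmax ⇒ Km = slope × Vmax.
Km = 0.203 × 3.98 = 0.809 mM.

0.809 mM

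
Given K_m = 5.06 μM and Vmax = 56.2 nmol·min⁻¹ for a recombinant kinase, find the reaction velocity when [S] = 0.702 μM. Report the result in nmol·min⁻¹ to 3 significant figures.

v = Vmax·[S]/(Km + [S]) = 56.2 × 0.702 / (5.06 + 0.702)
  = 39.45 / 5.762 = 6.85 nmol·min⁻¹.

6.85 nmol·min⁻¹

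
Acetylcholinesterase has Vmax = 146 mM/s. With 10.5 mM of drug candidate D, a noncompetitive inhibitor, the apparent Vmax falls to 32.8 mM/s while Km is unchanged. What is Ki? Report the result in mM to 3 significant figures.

Noncompetitive: Vmax,app = Vmax/α with α = 1 + [I]/Ki.
α = Vmax/Vmax,app = 146/32.8 = 4.451.
Since α = 1 + [I]/Ki, [I]/Ki = 4.451 − 1 = 3.451 and Ki = 10.5/3.451 = 3.04 mM.

3.04 mM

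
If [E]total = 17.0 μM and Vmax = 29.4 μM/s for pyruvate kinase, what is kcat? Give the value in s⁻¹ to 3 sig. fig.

1.73 s⁻¹

kcat = Vmax/[E]total = 29.4 μM/s / 17.0 μM = 1.73 s⁻¹.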